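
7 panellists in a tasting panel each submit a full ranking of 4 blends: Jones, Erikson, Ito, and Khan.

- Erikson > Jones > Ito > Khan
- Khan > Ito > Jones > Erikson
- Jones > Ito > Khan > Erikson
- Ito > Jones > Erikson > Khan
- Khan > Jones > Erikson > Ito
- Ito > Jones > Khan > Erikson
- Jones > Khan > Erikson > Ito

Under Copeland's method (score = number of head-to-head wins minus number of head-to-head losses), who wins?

Jones

Pairwise results:
  Jones vs Erikson: Jones wins 6–1.
  Jones vs Ito: Jones wins 4–3.
  Jones vs Khan: Jones wins 5–2.
  Erikson vs Ito: Ito wins 4–3.
  Erikson vs Khan: Khan wins 5–2.
  Ito vs Khan: Ito wins 4–3.
Copeland scores (wins − losses):
  Jones: 3 − 0 = 3
  Erikson: 0 − 3 = -3
  Ito: 2 − 1 = 1
  Khan: 1 − 2 = -1
Jones has the best Copeland score.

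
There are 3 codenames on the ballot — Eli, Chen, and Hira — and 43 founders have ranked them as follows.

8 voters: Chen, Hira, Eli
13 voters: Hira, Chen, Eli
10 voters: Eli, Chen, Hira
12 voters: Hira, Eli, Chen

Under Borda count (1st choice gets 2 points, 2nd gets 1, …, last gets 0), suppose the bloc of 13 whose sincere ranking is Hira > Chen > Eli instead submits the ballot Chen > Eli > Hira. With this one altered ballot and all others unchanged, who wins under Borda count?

Borda totals with the altered ballot: Eli 45, Chen 52, Hira 32.
The switch changes the winner from Hira to Chen.

Chen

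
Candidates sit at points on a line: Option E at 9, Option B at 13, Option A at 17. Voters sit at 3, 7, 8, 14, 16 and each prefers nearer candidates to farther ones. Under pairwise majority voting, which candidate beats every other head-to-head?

Option E

With single-peaked preferences on a line, the Condorcet winner is the candidate closest to the median voter.
The median voter (position 8) is closest to Option E at 9.
Check: Option E vs Option B — voters closer to Option E: 3 of 5.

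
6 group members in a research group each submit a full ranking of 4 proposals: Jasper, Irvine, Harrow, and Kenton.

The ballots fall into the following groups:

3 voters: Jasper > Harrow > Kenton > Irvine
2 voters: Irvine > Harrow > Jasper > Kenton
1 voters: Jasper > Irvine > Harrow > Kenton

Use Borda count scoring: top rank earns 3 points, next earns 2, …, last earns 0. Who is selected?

Borda scores:
  Jasper: 3·3 + 2·1 + 3 = 14
  Irvine: 3·0 + 2·3 + 2 = 8
  Harrow: 3·2 + 2·2 + 1 = 11
  Kenton: 3·1 + 2·0 + 0 = 3
Jasper has the highest total.

Jasper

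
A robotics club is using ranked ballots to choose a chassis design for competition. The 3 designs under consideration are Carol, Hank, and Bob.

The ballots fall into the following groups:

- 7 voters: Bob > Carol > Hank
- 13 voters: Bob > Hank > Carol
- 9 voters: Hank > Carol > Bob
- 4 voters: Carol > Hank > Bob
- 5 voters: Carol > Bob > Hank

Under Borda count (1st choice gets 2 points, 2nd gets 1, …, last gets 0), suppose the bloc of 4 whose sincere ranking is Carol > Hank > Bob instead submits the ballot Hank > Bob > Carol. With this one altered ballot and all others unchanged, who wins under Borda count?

Borda totals with the altered ballot: Carol 26, Hank 39, Bob 49.
The winner is unchanged: still Bob.

Bob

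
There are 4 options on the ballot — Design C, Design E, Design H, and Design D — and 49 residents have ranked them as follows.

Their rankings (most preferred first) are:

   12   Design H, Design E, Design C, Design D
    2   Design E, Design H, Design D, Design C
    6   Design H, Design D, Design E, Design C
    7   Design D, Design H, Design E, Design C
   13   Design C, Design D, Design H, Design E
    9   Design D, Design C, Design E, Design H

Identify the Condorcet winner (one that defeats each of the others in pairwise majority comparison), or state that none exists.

Head-to-head results (49 voters total):
Design C vs Design E: Design E wins 27–22.
Design C vs Design H: Design H wins 27–22.
Design C vs Design D: Design C wins 25–24.
Design E vs Design H: Design H wins 38–11.
Design E vs Design D: Design D wins 35–14.
Design H vs Design D: Design D wins 29–20.
No candidate beats all others: Design C beats Design D beats Design E beats Design C, a majority cycle.

No Condorcet winner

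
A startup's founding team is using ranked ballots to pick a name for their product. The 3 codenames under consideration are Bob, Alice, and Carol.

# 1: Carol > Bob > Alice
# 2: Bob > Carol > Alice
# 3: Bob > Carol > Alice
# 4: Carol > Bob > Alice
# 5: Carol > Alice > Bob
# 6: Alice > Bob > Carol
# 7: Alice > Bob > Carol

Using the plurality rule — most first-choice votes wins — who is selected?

First-place vote totals:
  Bob: 2
  Alice: 2
  Carol: 3
Carol has the most first-place votes.

Carol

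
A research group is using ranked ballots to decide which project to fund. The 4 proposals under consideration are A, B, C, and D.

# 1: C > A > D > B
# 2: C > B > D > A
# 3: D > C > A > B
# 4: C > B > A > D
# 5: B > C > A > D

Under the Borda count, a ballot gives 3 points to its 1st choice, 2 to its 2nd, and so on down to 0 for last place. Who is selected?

Borda scores:
  A: 2 + 0 + 1 + 1 + 1 = 5
  B: 0 + 2 + 0 + 2 + 3 = 7
  C: 3 + 3 + 2 + 3 + 2 = 13
  D: 1 + 1 + 3 + 0 + 0 = 5
C has the highest total.

C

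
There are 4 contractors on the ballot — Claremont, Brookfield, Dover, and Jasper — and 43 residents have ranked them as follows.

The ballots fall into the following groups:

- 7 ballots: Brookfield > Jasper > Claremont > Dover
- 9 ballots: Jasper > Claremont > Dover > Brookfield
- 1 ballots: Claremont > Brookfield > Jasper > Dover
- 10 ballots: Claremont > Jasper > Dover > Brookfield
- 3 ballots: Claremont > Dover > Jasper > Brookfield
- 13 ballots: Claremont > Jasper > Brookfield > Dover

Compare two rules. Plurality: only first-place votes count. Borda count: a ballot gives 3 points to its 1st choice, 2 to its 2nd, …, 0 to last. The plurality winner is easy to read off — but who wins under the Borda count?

Claremont

Plurality first-place counts: Claremont 27, Brookfield 7, Dover 0, Jasper 9 → Claremont.
Borda totals: Claremont 106, Brookfield 36, Dover 25, Jasper 91 → Claremont.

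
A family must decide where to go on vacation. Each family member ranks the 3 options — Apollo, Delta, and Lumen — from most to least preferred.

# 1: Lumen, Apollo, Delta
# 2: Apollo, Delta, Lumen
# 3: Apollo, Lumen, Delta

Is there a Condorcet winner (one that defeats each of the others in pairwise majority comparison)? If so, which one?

Head-to-head results (3 voters total):
Apollo vs Delta: Apollo wins 3–0.
Apollo vs Lumen: Apollo wins 2–1.
Delta vs Lumen: Lumen wins 2–1.
Apollo beats each rival — Delta (3–0), Lumen (2–1) — so Apollo is the Condorcet winner.

Apollo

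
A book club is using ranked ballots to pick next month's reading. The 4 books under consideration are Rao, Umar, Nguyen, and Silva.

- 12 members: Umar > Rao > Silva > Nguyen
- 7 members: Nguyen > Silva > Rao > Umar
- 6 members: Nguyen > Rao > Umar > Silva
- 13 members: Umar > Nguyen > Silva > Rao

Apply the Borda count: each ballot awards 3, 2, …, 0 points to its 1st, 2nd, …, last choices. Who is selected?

Borda scores:
  Rao: 12·2 + 7·1 + 6·2 + 13·0 = 43
  Umar: 12·3 + 7·0 + 6·1 + 13·3 = 81
  Nguyen: 12·0 + 7·3 + 6·3 + 13·2 = 65
  Silva: 12·1 + 7·2 + 6·0 + 13·1 = 39
Umar has the highest total.

Umar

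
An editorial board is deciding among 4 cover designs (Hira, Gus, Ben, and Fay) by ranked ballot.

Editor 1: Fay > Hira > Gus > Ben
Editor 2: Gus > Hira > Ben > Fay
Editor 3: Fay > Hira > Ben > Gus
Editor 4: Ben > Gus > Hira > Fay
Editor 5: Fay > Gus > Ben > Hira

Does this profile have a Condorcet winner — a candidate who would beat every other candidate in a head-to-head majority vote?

Head-to-head results (5 voters total):
Hira vs Gus: Gus wins 3–2.
Hira vs Ben: Hira wins 3–2.
Hira vs Fay: Fay wins 3–2.
Gus vs Ben: Gus wins 3–2.
Gus vs Fay: Fay wins 3–2.
Ben vs Fay: Fay wins 3–2.
Fay beats each rival — Hira (3–2), Gus (3–2), Ben (3–2) — so Fay is the Condorcet winner.

Yes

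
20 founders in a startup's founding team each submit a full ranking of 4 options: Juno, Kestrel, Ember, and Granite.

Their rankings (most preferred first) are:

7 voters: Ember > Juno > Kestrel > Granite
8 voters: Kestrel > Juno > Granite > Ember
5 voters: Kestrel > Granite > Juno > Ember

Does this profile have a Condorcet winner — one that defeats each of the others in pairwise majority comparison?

Head-to-head results (20 voters total):
Juno vs Kestrel: Kestrel wins 13–7.
Juno vs Ember: Juno wins 13–7.
Juno vs Granite: Juno wins 15–5.
Kestrel vs Ember: Kestrel wins 13–7.
Kestrel vs Granite: Kestrel wins 20–0.
Ember vs Granite: Granite wins 13–7.
Kestrel beats each rival — Juno (13–7), Ember (13–7), Granite (20–0) — so Kestrel is the Condorcet winner.

Yes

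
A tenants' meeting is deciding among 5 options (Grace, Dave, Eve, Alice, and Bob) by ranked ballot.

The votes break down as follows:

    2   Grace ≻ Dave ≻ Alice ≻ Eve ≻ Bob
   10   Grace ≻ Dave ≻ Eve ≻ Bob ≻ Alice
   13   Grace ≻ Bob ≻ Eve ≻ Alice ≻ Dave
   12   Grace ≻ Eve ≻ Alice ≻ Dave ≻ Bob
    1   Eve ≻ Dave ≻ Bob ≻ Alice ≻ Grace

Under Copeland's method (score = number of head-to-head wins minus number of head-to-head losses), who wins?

Grace

Pairwise results:
  Grace vs Dave: Grace wins 37–1.
  Grace vs Eve: Grace wins 37–1.
  Grace vs Alice: Grace wins 37–1.
  Grace vs Bob: Grace wins 37–1.
  Dave vs Eve: Eve wins 26–12.
  Dave vs Alice: Alice wins 25–13.
  Dave vs Bob: Dave wins 25–13.
  Eve vs Alice: Eve wins 36–2.
  Eve vs Bob: Eve wins 25–13.
  Alice vs Bob: Bob wins 24–14.
Copeland scores (wins − losses):
  Grace: 4 − 0 = 4
  Dave: 1 − 3 = -2
  Eve: 3 − 1 = 2
  Alice: 1 − 3 = -2
  Bob: 1 − 3 = -2
Grace has the best Copeland score.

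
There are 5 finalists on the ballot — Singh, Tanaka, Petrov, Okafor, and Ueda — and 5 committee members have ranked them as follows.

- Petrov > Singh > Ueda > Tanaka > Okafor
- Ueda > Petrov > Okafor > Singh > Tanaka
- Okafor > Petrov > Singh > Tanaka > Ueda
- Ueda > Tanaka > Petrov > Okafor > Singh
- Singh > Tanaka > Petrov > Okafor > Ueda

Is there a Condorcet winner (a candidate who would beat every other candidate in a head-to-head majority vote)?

Head-to-head results (5 voters total):
Singh vs Tanaka: Singh wins 4–1.
Singh vs Petrov: Petrov wins 4–1.
Singh vs Okafor: Okafor wins 3–2.
Singh vs Ueda: Singh wins 3–2.
Tanaka vs Petrov: Petrov wins 3–2.
Tanaka vs Okafor: Tanaka wins 3–2.
Tanaka vs Ueda: Ueda wins 3–2.
Petrov vs Okafor: Petrov wins 4–1.
Petrov vs Ueda: Petrov wins 3–2.
Okafor vs Ueda: Ueda wins 3–2.
Petrov beats each rival — Singh (4–1), Tanaka (3–2), Okafor (4–1), Ueda (3–2) — so Petrov is the Condorcet winner.

Yes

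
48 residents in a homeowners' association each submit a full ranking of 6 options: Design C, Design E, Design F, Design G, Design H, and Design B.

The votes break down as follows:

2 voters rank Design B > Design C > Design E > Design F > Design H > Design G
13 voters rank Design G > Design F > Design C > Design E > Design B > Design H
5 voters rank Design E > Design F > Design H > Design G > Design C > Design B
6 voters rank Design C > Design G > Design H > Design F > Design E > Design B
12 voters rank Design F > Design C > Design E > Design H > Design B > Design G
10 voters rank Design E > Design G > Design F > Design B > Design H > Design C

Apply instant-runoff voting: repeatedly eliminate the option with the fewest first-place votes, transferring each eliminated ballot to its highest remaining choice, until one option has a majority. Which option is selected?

Round 1: Design E 15, Design G 13, Design F 12, Design C 6, Design B 2, Design H 0. Design H has the fewest and is eliminated.
Round 2: Design E 15, Design G 13, Design F 12, Design C 6, Design B 2. Design B has the fewest and is eliminated.
Round 3: Design E 15, Design G 13, Design F 12, Design C 8. Design C has the fewest and is eliminated.
Round 4: Design G 19, Design E 17, Design F 12. Design F has the fewest and is eliminated.
Round 5: Design E 29, Design G 19. Design E has a majority.

Design E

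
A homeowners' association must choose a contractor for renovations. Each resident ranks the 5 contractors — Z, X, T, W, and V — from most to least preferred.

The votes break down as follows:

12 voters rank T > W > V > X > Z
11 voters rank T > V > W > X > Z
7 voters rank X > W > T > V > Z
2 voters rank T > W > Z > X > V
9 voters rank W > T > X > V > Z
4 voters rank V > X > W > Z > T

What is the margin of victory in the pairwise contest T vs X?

Ballots ranking T above X: 12+11+2+9 = 34.
Ballots ranking X above T: 7+4 = 11.
T wins 34–11, a margin of 23.

23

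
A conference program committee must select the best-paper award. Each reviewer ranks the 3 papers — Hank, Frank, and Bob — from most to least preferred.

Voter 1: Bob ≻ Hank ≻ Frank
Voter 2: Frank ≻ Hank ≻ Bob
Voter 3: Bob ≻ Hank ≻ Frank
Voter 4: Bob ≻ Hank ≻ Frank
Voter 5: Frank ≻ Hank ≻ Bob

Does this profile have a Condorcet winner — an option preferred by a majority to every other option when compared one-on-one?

Head-to-head results (5 voters total):
Hank vs Frank: Hank wins 3–2.
Hank vs Bob: Bob wins 3–2.
Frank vs Bob: Bob wins 3–2.
Bob beats each rival — Hank (3–2), Frank (3–2) — so Bob is the Condorcet winner.

Yes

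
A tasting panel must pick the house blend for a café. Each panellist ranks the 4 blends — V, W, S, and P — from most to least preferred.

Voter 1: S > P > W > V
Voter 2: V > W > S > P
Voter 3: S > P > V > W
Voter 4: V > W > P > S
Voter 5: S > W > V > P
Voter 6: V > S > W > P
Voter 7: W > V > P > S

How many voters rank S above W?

4

Ballots ranking S above W: 4.
Ballots ranking W above S: 3.
So 4 of 7 voters prefer S to W.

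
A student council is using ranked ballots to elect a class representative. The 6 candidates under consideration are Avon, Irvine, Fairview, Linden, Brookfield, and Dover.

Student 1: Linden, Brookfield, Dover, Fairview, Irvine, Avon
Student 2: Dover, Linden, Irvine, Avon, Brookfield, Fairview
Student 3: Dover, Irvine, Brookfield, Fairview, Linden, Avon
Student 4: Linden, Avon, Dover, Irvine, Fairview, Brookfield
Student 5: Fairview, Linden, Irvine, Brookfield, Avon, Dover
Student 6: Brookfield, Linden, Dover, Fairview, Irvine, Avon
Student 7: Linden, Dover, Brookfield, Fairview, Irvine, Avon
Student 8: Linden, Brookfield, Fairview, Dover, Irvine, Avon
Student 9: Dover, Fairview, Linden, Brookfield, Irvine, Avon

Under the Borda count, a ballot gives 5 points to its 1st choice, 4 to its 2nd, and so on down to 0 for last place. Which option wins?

Linden

Borda scores:
  Avon: 0 + 2 + 0 + 4 + 1 + 0 + 0 + 0 + 0 = 7
  Irvine: 1 + 3 + 4 + 2 + 3 + 1 + 1 + 1 + 1 = 17
  Fairview: 2 + 0 + 2 + 1 + 5 + 2 + 2 + 3 + 4 = 21
  Linden: 5 + 4 + 1 + 5 + 4 + 4 + 5 + 5 + 3 = 36
  Brookfield: 4 + 1 + 3 + 0 + 2 + 5 + 3 + 4 + 2 = 24
  Dover: 3 + 5 + 5 + 3 + 0 + 3 + 4 + 2 + 5 = 30
Linden has the highest total.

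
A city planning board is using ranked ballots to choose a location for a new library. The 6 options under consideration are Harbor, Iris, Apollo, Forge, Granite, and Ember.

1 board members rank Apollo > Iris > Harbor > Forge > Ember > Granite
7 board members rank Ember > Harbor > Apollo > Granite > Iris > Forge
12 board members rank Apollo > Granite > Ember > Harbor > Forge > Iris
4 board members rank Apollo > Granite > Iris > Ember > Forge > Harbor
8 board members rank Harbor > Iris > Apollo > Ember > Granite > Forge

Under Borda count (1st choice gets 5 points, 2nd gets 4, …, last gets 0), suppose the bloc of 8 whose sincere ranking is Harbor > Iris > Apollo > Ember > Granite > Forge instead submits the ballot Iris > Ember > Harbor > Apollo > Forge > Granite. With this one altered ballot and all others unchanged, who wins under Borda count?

Borda totals with the altered ballot: Harbor 79, Iris 63, Apollo 122, Forge 26, Granite 78, Ember 112.
The winner is unchanged: still Apollo.

Apollo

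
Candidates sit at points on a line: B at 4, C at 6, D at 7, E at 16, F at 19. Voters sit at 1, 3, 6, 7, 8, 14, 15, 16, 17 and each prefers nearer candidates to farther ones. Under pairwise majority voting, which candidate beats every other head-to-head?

With single-peaked preferences on a line, the Condorcet winner is the candidate closest to the median voter.
The median voter (position 8) is closest to D at 7.
Check: D vs F — voters closer to D: 5 of 9.

D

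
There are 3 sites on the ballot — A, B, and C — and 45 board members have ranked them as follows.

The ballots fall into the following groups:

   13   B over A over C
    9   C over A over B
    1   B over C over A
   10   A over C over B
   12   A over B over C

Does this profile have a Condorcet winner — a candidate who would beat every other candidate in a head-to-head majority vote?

Yes

Head-to-head results (45 voters total):
A vs B: A wins 31–14.
A vs C: A wins 35–10.
B vs C: B wins 26–19.
A beats each rival — B (31–14), C (35–10) — so A is the Condorcet winner.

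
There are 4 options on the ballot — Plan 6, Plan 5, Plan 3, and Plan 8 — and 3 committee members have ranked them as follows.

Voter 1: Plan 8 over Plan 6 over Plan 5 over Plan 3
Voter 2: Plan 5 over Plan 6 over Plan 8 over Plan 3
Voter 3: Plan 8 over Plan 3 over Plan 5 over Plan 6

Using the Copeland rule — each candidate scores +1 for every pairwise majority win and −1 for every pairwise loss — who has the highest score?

Plan 8

Pairwise results:
  Plan 6 vs Plan 5: Plan 5 wins 2–1.
  Plan 6 vs Plan 3: Plan 6 wins 2–1.
  Plan 6 vs Plan 8: Plan 8 wins 2–1.
  Plan 5 vs Plan 3: Plan 5 wins 2–1.
  Plan 5 vs Plan 8: Plan 8 wins 2–1.
  Plan 3 vs Plan 8: Plan 8 wins 3–0.
Copeland scores (wins − losses):
  Plan 6: 1 − 2 = -1
  Plan 5: 2 − 1 = 1
  Plan 3: 0 − 3 = -3
  Plan 8: 3 − 0 = 3
Plan 8 has the best Copeland score.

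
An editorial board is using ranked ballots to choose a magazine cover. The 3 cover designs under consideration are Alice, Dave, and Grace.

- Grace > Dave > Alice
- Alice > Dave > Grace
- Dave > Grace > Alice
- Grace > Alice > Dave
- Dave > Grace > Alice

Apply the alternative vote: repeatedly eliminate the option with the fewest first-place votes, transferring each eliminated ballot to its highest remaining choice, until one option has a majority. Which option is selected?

Dave

Round 1: Dave 2, Grace 2, Alice 1. Alice has the fewest and is eliminated.
Round 2: Dave 3, Grace 2. Dave has a majority.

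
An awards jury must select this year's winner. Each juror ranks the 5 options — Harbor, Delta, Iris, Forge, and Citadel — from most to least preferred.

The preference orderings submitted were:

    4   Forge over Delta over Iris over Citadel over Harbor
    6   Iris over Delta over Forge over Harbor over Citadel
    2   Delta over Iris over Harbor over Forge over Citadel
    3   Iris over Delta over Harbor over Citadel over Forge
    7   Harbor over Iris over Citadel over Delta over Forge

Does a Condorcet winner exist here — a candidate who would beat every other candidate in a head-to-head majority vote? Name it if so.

Iris

Head-to-head results (22 voters total):
Harbor vs Delta: Delta wins 15–7.
Harbor vs Iris: Iris wins 15–7.
Harbor vs Forge: Harbor wins 12–10.
Harbor vs Citadel: Harbor wins 18–4.
Delta vs Iris: Iris wins 16–6.
Delta vs Forge: Delta wins 18–4.
Delta vs Citadel: Delta wins 15–7.
Iris vs Forge: Iris wins 18–4.
Iris vs Citadel: Iris wins 22–0.
Forge vs Citadel: Forge wins 12–10.
Iris beats each rival — Harbor (15–7), Delta (16–6), Forge (18–4), Citadel (22–0) — so Iris is the Condorcet winner.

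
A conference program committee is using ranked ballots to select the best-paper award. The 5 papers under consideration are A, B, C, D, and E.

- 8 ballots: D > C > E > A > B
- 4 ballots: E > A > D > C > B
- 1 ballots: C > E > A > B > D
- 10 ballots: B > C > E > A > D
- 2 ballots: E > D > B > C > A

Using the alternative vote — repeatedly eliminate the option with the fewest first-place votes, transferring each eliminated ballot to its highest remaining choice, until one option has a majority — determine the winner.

D

Round 1: B 10, D 8, E 6, C 1, A 0. A has the fewest and is eliminated.
Round 2: B 10, D 8, E 6, C 1. C has the fewest and is eliminated.
Round 3: B 10, D 8, E 7. E has the fewest and is eliminated.
Round 4: D 14, B 11. D has a majority.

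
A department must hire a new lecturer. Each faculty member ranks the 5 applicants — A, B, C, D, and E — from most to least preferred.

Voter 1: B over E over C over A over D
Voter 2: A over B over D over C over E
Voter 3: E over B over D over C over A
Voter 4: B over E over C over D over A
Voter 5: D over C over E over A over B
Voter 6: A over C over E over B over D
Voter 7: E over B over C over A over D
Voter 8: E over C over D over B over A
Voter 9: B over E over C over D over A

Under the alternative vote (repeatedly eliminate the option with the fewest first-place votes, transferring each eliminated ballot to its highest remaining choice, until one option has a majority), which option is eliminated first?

C

Round 1: B 3, E 3, A 2, D 1, C 0. C has the fewest and is eliminated.
Round 2: B 3, E 3, A 2, D 1. D has the fewest and is eliminated.
Round 3: E 4, B 3, A 2. A has the fewest and is eliminated.
Round 4: E 5, B 4. E has a majority.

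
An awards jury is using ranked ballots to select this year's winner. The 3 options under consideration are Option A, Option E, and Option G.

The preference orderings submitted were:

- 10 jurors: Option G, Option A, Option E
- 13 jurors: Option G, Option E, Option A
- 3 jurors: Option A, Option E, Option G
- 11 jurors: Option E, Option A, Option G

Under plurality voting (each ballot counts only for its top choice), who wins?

Option G

First-place vote totals:
  Option A: 3
  Option E: 11
  Option G: 23
Option G has the most first-place votes.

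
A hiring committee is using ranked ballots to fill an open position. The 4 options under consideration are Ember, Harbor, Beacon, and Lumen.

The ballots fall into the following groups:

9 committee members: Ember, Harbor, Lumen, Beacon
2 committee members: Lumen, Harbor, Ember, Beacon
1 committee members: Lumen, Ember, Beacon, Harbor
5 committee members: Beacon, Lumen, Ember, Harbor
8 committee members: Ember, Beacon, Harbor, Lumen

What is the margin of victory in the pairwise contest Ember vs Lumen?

9

Ballots ranking Ember above Lumen: 9+8 = 17.
Ballots ranking Lumen above Ember: 2+1+5 = 8.
Ember wins 17–8, a margin of 9.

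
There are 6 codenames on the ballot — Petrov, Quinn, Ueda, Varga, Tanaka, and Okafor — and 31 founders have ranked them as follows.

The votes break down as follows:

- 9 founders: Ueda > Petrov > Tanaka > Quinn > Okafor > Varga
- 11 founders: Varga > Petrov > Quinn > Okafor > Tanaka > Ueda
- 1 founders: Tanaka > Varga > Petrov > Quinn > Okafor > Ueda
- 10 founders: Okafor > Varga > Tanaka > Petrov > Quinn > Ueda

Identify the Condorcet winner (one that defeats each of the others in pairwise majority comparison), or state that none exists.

Head-to-head results (31 voters total):
Petrov vs Quinn: Petrov wins 31–0.
Petrov vs Ueda: Petrov wins 22–9.
Petrov vs Varga: Varga wins 22–9.
Petrov vs Tanaka: Petrov wins 20–11.
Petrov vs Okafor: Petrov wins 21–10.
Quinn vs Ueda: Quinn wins 22–9.
Quinn vs Varga: Varga wins 22–9.
Quinn vs Tanaka: Tanaka wins 20–11.
Quinn vs Okafor: Quinn wins 21–10.
Ueda vs Varga: Varga wins 22–9.
Ueda vs Tanaka: Tanaka wins 22–9.
Ueda vs Okafor: Okafor wins 22–9.
Varga vs Tanaka: Varga wins 21–10.
Varga vs Okafor: Okafor wins 19–12.
Tanaka vs Okafor: Okafor wins 21–10.
No candidate beats all others: Petrov beats Okafor beats Varga beats Petrov, a majority cycle.

None — there is no Condorcet winner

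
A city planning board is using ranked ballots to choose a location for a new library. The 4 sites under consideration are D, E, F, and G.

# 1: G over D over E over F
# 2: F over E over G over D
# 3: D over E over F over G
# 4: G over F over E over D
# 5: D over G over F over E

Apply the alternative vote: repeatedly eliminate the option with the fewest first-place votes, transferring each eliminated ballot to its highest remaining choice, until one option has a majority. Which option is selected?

Round 1: D 2, G 2, F 1, E 0. E has the fewest and is eliminated.
Round 2: D 2, G 2, F 1. F has the fewest and is eliminated.
Round 3: G 3, D 2. G has a majority.

G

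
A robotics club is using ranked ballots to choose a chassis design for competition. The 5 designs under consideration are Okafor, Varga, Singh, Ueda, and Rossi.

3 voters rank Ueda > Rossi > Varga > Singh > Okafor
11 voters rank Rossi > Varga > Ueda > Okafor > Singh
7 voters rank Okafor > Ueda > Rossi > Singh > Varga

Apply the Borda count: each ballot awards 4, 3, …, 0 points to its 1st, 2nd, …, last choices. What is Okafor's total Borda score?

39

Borda scores:
  Okafor: 3·0 + 11·1 + 7·4 = 39
  Varga: 3·2 + 11·3 + 7·0 = 39
  Singh: 3·1 + 11·0 + 7·1 = 10
  Ueda: 3·4 + 11·2 + 7·3 = 55
  Rossi: 3·3 + 11·4 + 7·2 = 67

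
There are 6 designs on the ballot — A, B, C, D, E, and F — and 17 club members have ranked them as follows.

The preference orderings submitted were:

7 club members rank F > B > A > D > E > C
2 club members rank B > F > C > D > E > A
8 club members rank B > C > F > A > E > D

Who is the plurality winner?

First-place vote totals:
  A: 0
  B: 10
  C: 0
  D: 0
  E: 0
  F: 7
B has the most first-place votes.

B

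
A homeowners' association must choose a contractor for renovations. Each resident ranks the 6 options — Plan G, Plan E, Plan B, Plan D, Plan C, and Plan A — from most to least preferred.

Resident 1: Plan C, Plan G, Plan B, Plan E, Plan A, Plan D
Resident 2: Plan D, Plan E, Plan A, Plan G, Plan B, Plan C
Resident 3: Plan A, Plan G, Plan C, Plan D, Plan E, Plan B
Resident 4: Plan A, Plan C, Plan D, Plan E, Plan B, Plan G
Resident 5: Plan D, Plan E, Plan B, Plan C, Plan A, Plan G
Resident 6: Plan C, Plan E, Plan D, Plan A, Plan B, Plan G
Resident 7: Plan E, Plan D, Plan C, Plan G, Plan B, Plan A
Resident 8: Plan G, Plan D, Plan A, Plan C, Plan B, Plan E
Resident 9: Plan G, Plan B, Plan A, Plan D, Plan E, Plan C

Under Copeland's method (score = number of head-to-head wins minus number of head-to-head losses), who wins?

Plan D

Pairwise results:
  Plan G vs Plan E: Plan E wins 5–4.
  Plan G vs Plan B: Plan G wins 6–3.
  Plan G vs Plan D: Plan D wins 5–4.
  Plan G vs Plan C: Plan C wins 5–4.
  Plan G vs Plan A: Plan A wins 5–4.
  Plan E vs Plan B: Plan E wins 6–3.
  Plan E vs Plan D: Plan D wins 6–3.
  Plan E vs Plan C: Plan C wins 5–4.
  Plan E vs Plan A: Plan E wins 5–4.
  Plan B vs Plan D: Plan D wins 7–2.
  Plan B vs Plan C: Plan C wins 6–3.
  Plan B vs Plan A: Plan A wins 5–4.
  Plan D vs Plan C: Plan D wins 5–4.
  Plan D vs Plan A: Plan D wins 5–4.
  Plan C vs Plan A: Plan A wins 5–4.
Copeland scores (wins − losses):
  Plan G: 1 − 4 = -3
  Plan E: 3 − 2 = 1
  Plan B: 0 − 5 = -5
  Plan D: 5 − 0 = 5
  Plan C: 3 − 2 = 1
  Plan A: 3 − 2 = 1
Plan D has the best Copeland score.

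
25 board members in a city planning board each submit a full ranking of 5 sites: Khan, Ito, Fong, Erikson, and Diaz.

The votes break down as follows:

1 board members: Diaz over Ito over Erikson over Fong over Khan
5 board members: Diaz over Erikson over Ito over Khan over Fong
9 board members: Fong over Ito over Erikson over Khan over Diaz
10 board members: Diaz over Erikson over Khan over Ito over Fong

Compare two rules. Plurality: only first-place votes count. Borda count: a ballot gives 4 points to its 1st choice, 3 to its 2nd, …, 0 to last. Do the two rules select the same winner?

Plurality first-place counts: Khan 0, Ito 0, Fong 9, Erikson 0, Diaz 16 → Diaz.
Borda totals: Khan 34, Ito 50, Fong 37, Erikson 65, Diaz 64 → Erikson.
The two rules disagree: plurality picks Diaz, Borda picks Erikson.

No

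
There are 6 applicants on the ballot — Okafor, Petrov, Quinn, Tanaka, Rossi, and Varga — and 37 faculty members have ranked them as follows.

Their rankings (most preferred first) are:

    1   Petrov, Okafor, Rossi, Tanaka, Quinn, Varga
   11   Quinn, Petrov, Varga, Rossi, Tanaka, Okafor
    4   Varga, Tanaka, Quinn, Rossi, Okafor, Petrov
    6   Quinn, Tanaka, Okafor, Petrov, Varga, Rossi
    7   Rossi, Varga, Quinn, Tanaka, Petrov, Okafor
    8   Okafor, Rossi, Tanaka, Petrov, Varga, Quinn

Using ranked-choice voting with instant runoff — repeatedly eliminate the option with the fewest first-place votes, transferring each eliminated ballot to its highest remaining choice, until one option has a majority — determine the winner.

Quinn

Round 1: Quinn 17, Okafor 8, Rossi 7, Varga 4, Petrov 1, Tanaka 0. Tanaka has the fewest and is eliminated.
Round 2: Quinn 17, Okafor 8, Rossi 7, Varga 4, Petrov 1. Petrov has the fewest and is eliminated.
Round 3: Quinn 17, Okafor 9, Rossi 7, Varga 4. Varga has the fewest and is eliminated.
Round 4: Quinn 21, Okafor 9, Rossi 7. Quinn has a majority.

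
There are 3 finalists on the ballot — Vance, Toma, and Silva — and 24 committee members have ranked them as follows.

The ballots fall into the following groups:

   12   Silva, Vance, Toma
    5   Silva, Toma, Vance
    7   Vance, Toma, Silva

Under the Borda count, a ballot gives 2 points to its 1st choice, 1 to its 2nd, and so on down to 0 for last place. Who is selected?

Borda scores:
  Vance: 12·1 + 5·0 + 7·2 = 26
  Toma: 12·0 + 5·1 + 7·1 = 12
  Silva: 12·2 + 5·2 + 7·0 = 34
Silva has the highest total.

Silva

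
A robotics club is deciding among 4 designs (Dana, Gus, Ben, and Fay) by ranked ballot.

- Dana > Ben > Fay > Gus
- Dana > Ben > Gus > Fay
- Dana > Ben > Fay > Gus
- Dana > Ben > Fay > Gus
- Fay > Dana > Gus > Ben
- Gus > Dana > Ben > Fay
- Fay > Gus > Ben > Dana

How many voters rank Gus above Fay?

2

Ballots ranking Gus above Fay: 2.
Ballots ranking Fay above Gus: 5.
So 2 of 7 voters prefer Gus to Fay.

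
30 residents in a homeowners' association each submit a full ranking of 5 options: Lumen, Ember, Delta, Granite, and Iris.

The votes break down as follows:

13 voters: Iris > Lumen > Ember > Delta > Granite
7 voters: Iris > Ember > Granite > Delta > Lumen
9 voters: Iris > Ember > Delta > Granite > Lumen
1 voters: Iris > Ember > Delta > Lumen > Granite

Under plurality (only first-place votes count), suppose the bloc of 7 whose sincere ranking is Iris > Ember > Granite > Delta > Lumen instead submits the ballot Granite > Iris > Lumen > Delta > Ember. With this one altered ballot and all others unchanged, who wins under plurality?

First-place totals with the altered ballot: Lumen 0, Ember 0, Delta 0, Granite 7, Iris 23.
The winner is unchanged: still Iris.

Iris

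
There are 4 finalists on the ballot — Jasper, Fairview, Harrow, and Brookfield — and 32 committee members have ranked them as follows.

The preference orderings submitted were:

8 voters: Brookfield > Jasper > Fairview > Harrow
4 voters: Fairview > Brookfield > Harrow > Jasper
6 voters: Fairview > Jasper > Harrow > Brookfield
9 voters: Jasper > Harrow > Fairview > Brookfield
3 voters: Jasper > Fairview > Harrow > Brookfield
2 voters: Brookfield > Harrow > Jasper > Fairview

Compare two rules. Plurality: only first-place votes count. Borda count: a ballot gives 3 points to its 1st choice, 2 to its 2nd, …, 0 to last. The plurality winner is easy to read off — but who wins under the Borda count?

Jasper

Plurality first-place counts: Jasper 12, Fairview 10, Harrow 0, Brookfield 10 → Jasper.
Borda totals: Jasper 66, Fairview 53, Harrow 35, Brookfield 38 → Jasper.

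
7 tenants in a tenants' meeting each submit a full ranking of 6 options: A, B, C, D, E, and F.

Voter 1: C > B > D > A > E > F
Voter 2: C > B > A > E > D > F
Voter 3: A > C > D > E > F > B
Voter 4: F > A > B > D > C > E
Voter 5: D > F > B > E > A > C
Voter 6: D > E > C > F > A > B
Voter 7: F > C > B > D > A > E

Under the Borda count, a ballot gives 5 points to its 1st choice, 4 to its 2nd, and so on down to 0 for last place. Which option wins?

Borda scores:
  A: 2 + 3 + 5 + 4 + 1 + 1 + 1 = 17
  B: 4 + 4 + 0 + 3 + 3 + 0 + 3 = 17
  C: 5 + 5 + 4 + 1 + 0 + 3 + 4 = 22
  D: 3 + 1 + 3 + 2 + 5 + 5 + 2 = 21
  E: 1 + 2 + 2 + 0 + 2 + 4 + 0 = 11
  F: 0 + 0 + 1 + 5 + 4 + 2 + 5 = 17
C has the highest total.

C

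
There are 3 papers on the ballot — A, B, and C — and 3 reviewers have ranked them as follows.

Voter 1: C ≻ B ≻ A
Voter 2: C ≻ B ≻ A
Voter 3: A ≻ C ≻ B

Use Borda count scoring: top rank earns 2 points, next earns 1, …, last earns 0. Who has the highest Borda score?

C

Borda scores:
  A: 0 + 0 + 2 = 2
  B: 1 + 1 + 0 = 2
  C: 2 + 2 + 1 = 5
C has the highest total.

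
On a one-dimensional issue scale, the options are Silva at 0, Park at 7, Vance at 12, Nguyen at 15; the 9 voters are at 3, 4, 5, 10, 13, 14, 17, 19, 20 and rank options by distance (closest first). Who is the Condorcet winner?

Vance

With single-peaked preferences on a line, the Condorcet winner is the candidate closest to the median voter.
The median voter (position 13) is closest to Vance at 12.
Check: Vance vs Nguyen — voters closer to Vance: 5 of 9.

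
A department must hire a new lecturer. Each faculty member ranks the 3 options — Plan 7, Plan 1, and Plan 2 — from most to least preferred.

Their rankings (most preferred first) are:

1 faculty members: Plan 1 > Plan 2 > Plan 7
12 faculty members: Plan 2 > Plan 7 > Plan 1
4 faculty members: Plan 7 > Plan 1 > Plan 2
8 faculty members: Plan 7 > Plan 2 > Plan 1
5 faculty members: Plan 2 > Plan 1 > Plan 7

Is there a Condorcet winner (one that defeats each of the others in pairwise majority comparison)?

Head-to-head results (30 voters total):
Plan 7 vs Plan 1: Plan 7 wins 24–6.
Plan 7 vs Plan 2: Plan 2 wins 18–12.
Plan 1 vs Plan 2: Plan 2 wins 25–5.
Plan 2 beats each rival — Plan 7 (18–12), Plan 1 (25–5) — so Plan 2 is the Condorcet winner.

Yes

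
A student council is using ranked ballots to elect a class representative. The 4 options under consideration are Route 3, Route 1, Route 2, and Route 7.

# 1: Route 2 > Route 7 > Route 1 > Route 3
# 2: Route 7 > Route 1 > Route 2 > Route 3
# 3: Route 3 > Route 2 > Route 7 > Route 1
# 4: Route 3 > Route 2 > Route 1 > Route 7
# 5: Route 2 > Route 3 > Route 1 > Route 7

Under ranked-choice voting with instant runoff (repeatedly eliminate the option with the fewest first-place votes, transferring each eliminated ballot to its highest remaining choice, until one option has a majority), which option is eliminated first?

Round 1: Route 3 2, Route 2 2, Route 7 1, Route 1 0. Route 1 has the fewest and is eliminated.
Round 2: Route 3 2, Route 2 2, Route 7 1. Route 7 has the fewest and is eliminated.
Round 3: Route 2 3, Route 3 2. Route 2 has a majority.

Route 1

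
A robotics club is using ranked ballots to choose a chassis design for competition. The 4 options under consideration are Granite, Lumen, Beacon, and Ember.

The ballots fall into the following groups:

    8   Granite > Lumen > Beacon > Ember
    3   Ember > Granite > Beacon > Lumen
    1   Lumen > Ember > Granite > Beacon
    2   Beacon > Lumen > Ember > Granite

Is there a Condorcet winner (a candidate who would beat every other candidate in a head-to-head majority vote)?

Yes

Head-to-head results (14 voters total):
Granite vs Lumen: Granite wins 11–3.
Granite vs Beacon: Granite wins 12–2.
Granite vs Ember: Granite wins 8–6.
Lumen vs Beacon: Lumen wins 9–5.
Lumen vs Ember: Lumen wins 11–3.
Beacon vs Ember: Beacon wins 10–4.
Granite beats each rival — Lumen (11–3), Beacon (12–2), Ember (8–6) — so Granite is the Condorcet winner.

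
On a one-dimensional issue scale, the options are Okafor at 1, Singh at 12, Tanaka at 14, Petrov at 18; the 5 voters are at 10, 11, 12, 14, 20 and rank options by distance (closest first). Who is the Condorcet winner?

With single-peaked preferences on a line, the Condorcet winner is the candidate closest to the median voter.
The median voter (position 12) is closest to Singh at 12.
Check: Singh vs Tanaka — voters closer to Singh: 3 of 5.

Singh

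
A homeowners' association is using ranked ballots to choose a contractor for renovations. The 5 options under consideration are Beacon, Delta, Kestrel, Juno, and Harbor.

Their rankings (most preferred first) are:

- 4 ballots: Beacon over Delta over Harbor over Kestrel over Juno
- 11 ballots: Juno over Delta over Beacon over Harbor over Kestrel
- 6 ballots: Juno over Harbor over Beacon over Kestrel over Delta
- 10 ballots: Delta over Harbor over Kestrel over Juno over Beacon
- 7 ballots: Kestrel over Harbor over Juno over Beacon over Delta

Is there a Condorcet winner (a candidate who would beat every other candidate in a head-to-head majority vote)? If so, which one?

No Condorcet winner

Head-to-head results (38 voters total):
Beacon vs Delta: Delta wins 21–17.
Beacon vs Kestrel: Beacon wins 21–17.
Beacon vs Juno: Juno wins 34–4.
Beacon vs Harbor: Harbor wins 23–15.
Delta vs Kestrel: Delta wins 25–13.
Delta vs Juno: Juno wins 24–14.
Delta vs Harbor: Delta wins 25–13.
Kestrel vs Juno: Kestrel wins 21–17.
Kestrel vs Harbor: Harbor wins 31–7.
Juno vs Harbor: Harbor wins 21–17.
No candidate beats all others: Beacon beats Kestrel beats Juno beats Beacon, a majority cycle.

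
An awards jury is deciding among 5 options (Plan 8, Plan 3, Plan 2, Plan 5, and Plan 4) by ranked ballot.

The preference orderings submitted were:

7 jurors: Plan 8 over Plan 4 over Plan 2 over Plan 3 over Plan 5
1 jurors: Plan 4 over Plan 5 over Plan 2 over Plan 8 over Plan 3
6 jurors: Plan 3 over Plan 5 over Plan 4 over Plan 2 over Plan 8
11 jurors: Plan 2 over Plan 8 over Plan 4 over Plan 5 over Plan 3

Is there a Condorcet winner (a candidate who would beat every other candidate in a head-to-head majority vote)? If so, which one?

None — there is no Condorcet winner

Head-to-head results (25 voters total):
Plan 8 vs Plan 3: Plan 8 wins 19–6.
Plan 8 vs Plan 2: Plan 2 wins 18–7.
Plan 8 vs Plan 5: Plan 8 wins 18–7.
Plan 8 vs Plan 4: Plan 8 wins 18–7.
Plan 3 vs Plan 2: Plan 2 wins 19–6.
Plan 3 vs Plan 5: Plan 3 wins 13–12.
Plan 3 vs Plan 4: Plan 4 wins 19–6.
Plan 2 vs Plan 5: Plan 2 wins 18–7.
Plan 2 vs Plan 4: Plan 4 wins 14–11.
Plan 5 vs Plan 4: Plan 4 wins 19–6.
No candidate beats all others: Plan 8 beats Plan 4 beats Plan 2 beats Plan 8, a majority cycle.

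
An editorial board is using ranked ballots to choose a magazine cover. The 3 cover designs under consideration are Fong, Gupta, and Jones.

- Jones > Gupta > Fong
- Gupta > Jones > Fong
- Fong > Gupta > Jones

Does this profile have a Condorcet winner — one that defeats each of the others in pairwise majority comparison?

Yes

Head-to-head results (3 voters total):
Fong vs Gupta: Gupta wins 2–1.
Fong vs Jones: Jones wins 2–1.
Gupta vs Jones: Gupta wins 2–1.
Gupta beats each rival — Fong (2–1), Jones (2–1) — so Gupta is the Condorcet winner.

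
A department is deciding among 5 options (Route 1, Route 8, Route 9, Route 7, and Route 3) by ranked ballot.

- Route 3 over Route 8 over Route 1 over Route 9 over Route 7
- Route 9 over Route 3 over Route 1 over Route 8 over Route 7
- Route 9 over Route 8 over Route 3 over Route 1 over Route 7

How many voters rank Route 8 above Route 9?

1

Ballots ranking Route 8 above Route 9: 1.
Ballots ranking Route 9 above Route 8: 2.
So 1 of 3 voters prefer Route 8 to Route 9.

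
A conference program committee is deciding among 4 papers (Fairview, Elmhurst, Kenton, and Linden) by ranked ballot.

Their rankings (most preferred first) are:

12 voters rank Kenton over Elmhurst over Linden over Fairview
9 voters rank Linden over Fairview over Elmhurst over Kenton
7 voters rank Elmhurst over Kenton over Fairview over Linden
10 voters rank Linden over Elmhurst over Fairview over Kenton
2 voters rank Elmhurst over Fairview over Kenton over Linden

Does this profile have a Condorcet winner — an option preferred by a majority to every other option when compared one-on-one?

Yes

Head-to-head results (40 voters total):
Fairview vs Elmhurst: Elmhurst wins 31–9.
Fairview vs Kenton: Fairview wins 21–19.
Fairview vs Linden: Linden wins 31–9.
Elmhurst vs Kenton: Elmhurst wins 28–12.
Elmhurst vs Linden: Elmhurst wins 21–19.
Kenton vs Linden: Kenton wins 21–19.
Elmhurst beats each rival — Fairview (31–9), Kenton (28–12), Linden (21–19) — so Elmhurst is the Condorcet winner.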